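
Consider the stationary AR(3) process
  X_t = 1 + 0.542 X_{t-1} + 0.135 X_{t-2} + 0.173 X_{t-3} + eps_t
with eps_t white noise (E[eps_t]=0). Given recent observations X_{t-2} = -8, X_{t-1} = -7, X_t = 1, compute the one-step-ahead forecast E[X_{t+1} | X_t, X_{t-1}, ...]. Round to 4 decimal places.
E[X_{t+1} \mid \mathcal F_t] = -0.7870

For an AR(p) model X_t = c + sum_i phi_i X_{t-i} + eps_t, the
one-step-ahead conditional mean is
  E[X_{t+1} | X_t, ...] = c + sum_i phi_i X_{t+1-i}.
Substitute known values:
  E[X_{t+1} | ...] = 1 + (0.542) * (1) + (0.135) * (-7) + (0.173) * (-8)
                   = -0.7870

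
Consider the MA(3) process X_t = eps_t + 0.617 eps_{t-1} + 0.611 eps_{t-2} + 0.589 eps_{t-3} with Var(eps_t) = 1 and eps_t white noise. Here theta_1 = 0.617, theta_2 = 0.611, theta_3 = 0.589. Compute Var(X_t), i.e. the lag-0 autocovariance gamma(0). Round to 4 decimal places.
\gamma(0) = 2.1009

For an MA(q) process X_t = eps_t + sum_i theta_i eps_{t-i} with
Var(eps_t) = sigma^2, the variance is
  gamma(0) = sigma^2 * (1 + sum_i theta_i^2).
  sum_i theta_i^2 = (0.617)^2 + (0.611)^2 + (0.589)^2 = 0.380689 + 0.373321 + 0.346921 = 1.100931.
  gamma(0) = 1 * (1 + 1.100931) = 1 * 2.100931 = 2.100931, which rounds to 2.1009.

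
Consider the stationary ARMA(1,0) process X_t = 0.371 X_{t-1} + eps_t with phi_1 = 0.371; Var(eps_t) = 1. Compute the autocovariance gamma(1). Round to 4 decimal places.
\gamma(1) = 0.4302

Multiply the model equation by X_{t-k} and take expectations. With theta_0 = psi_0 = 1 and psi_j the MA(infinity) weights, this gives
  gamma(k) - sum_i phi_i gamma(k-i) = c_k,
  c_k = sigma^2 * sum_{j=k..q} theta_j psi_{j-k}   (c_k = 0 for k > q),
using gamma(-m) = gamma(m).
Pure AR (q = 0): c_0 = sigma^2 = 1, c_k = 0 for k >= 1.
Equations for k = 0 and k = 1 (AR order 1):
  gamma(0) = phi_1 gamma(1) + c_0
  gamma(1) = phi_1 gamma(0) + c_1
Substituting the second into the first: gamma(0) (1 - phi_1^2) = c_0 + phi_1 c_1, so
  gamma(0) = c_0 / (1 - phi_1^2) = 1 / (1 - (0.371)^2) = 1 / 0.862359 = 1.15961.
  gamma(1) = phi_1 gamma(0) = (0.371)(1.15961) = 0.430215.
Therefore gamma(1) = 0.4302 (to 4 decimal places).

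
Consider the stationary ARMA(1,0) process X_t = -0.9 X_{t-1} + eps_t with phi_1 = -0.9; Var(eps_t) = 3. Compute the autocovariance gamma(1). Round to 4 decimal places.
\gamma(1) = -14.2105

Multiply the model equation by X_{t-k} and take expectations. With theta_0 = psi_0 = 1 and psi_j the MA(infinity) weights, this gives
  gamma(k) - sum_i phi_i gamma(k-i) = c_k,
  c_k = sigma^2 * sum_{j=k..q} theta_j psi_{j-k}   (c_k = 0 for k > q),
using gamma(-m) = gamma(m).
Pure AR (q = 0): c_0 = sigma^2 = 3, c_k = 0 for k >= 1.
Equations for k = 0 and k = 1 (AR order 1):
  gamma(0) = phi_1 gamma(1) + c_0
  gamma(1) = phi_1 gamma(0) + c_1
Substituting the second into the first: gamma(0) (1 - phi_1^2) = c_0 + phi_1 c_1, so
  gamma(0) = c_0 / (1 - phi_1^2) = 3 / (1 - (-0.9)^2) = 3 / 0.19 = 15.789474.
  gamma(1) = phi_1 gamma(0) = (-0.9)(15.789474) = -14.210526.
Therefore gamma(1) = -14.2105 (to 4 decimal places).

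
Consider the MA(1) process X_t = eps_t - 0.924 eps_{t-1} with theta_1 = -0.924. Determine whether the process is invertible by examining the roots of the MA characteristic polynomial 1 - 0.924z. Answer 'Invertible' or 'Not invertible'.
\text{Invertible}

The MA(q) characteristic polynomial is P(z) = 1 - 0.924z.
Invertibility requires all roots to lie outside the unit circle, i.e. |z| > 1 for every root.
This is linear in z: 1 + (-0.924) z = 0  =>  z = -1/(-0.924) = 1.082251,  |z| = 1.082251.
Moduli of all roots: 1.0823.
All moduli strictly greater than 1? Yes.
Verdict: Invertible.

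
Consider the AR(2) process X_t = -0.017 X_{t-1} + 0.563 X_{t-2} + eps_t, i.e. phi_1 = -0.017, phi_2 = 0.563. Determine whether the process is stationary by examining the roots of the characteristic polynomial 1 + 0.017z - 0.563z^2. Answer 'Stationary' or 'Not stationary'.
\text{Stationary}

The AR(p) characteristic polynomial is P(z) = 1 + 0.017z - 0.563z^2.
Stationarity requires all roots to lie outside the unit circle, i.e. |z| > 1 for every root.
Set 1 + (0.017) z + (-0.563) z^2 = 0, i.e. a z^2 + b z + c = 0 with a = -0.563, b = 0.017, c = 1.
Discriminant D = b^2 - 4ac = (0.017)^2 - 4*(-0.563)*1 = 0.000289 - (-2.252) = 2.252289.
D >= 0, so the roots are real: z = (-b +/- sqrt(D)) / (2a) = (-0.017 +/- 1.500763) / (-1.126).
  z_1 = (-0.017 + 1.500763) / (-1.126) = -1.3177,   |z_1| = 1.3177.
  z_2 = (-0.017 - 1.500763) / (-1.126) = 1.3479,   |z_2| = 1.3479.
Moduli of all roots: 1.3177, 1.3479.
All moduli strictly greater than 1? Yes.
Verdict: Stationary.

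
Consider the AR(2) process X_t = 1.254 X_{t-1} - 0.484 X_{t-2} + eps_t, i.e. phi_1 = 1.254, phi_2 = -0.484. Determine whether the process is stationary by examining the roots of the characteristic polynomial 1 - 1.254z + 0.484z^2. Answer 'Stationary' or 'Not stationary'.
\text{Stationary}

The AR(p) characteristic polynomial is P(z) = 1 - 1.254z + 0.484z^2.
Stationarity requires all roots to lie outside the unit circle, i.e. |z| > 1 for every root.
Set 1 + (-1.254) z + (0.484) z^2 = 0, i.e. a z^2 + b z + c = 0 with a = 0.484, b = -1.254, c = 1.
Discriminant D = b^2 - 4ac = (-1.254)^2 - 4*(0.484)*1 = 1.572516 - (1.936) = -0.363484.
D < 0, so the roots are the complex-conjugate pair z = (-b +/- i sqrt(-D)) / (2a) = 1.2955 +/- 0.6228i.
For a conjugate pair |z|^2 = z * conj(z) = (product of roots) = c/a = 1/(0.484) = 2.066116, so |z| = sqrt(2.066116) = 1.4374 for both roots.
Moduli of all roots: 1.4374, 1.4374.
All moduli strictly greater than 1? Yes.
Verdict: Stationary.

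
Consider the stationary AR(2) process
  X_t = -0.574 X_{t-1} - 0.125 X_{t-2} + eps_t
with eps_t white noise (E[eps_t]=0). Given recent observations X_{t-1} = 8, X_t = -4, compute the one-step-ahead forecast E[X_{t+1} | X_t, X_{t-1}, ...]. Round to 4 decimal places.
E[X_{t+1} \mid \mathcal F_t] = 1.2960

For an AR(p) model X_t = c + sum_i phi_i X_{t-i} + eps_t, the
one-step-ahead conditional mean is
  E[X_{t+1} | X_t, ...] = c + sum_i phi_i X_{t+1-i}.
Substitute known values:
  E[X_{t+1} | ...] = (-0.574) * (-4) + (-0.125) * (8)
                   = 1.2960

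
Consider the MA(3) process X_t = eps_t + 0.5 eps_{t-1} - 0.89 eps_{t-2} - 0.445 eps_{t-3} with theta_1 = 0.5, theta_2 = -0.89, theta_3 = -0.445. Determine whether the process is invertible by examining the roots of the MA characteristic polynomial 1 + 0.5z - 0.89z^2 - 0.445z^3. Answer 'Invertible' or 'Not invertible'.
\text{Invertible}

The MA(q) characteristic polynomial is P(z) = 1 + 0.5z - 0.89z^2 - 0.445z^3.
Invertibility requires all roots to lie outside the unit circle, i.e. |z| > 1 for every root.
Degree 3: look for a simple real root z0 first, then factor out (1 - z/z0) and solve the remaining quadratic.
Testing z0 = -2: P(-2) = 1 + (0.5)(-2) + (-0.89)(-2)^2 + (-0.445)(-2)^3
  = 1 + (-1) + (-3.56) + (3.56) = 0.  So z_0 = -2 is a root, |z_0| = 2.
Divide out the factor (1 + 0.5 z) = (1 - z/z0) (since 1/z0 = -0.5):
  P(z) = (1 + 0.5 z)(1 + (0) z + (-0.89) z^2)
  [check: z-coef 0 - (-0.5) = 0.5; z^2-coef -0.89 - (-0.5)(0) = -0.89; z^3-coef -(-0.5)(-0.89) = -0.445.]
Remaining roots from the quadratic factor 1 + (0) z + (-0.89) z^2:
  Set 1 + (0) z + (-0.89) z^2 = 0, i.e. a z^2 + b z + c = 0 with a = -0.89, b = 0, c = 1.
  Discriminant D = b^2 - 4ac = (0)^2 - 4*(-0.89)*1 = 0 - (-3.56) = 3.56.
  D >= 0, so the roots are real: z = (-b +/- sqrt(D)) / (2a) = (0 +/- 1.886796) / (-1.78).
    z_1 = (0 + 1.886796) / (-1.78) = -1.06,   |z_1| = 1.06.
    z_2 = (0 - 1.886796) / (-1.78) = 1.06,   |z_2| = 1.06.
Moduli of all roots: 2.0000, 1.0600, 1.0600.
All moduli strictly greater than 1? Yes.
Verdict: Invertible.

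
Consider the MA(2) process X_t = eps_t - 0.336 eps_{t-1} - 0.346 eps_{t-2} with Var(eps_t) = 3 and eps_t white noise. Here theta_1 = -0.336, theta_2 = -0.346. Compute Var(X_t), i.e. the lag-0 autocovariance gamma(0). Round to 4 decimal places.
\gamma(0) = 3.6978

For an MA(q) process X_t = eps_t + sum_i theta_i eps_{t-i} with
Var(eps_t) = sigma^2, the variance is
  gamma(0) = sigma^2 * (1 + sum_i theta_i^2).
  sum_i theta_i^2 = (-0.336)^2 + (-0.346)^2 = 0.112896 + 0.119716 = 0.232612.
  gamma(0) = 3 * (1 + 0.232612) = 3 * 1.232612 = 3.697836, which rounds to 3.6978.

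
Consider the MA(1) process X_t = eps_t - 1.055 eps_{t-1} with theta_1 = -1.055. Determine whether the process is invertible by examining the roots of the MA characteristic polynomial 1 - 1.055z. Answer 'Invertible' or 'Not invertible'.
\text{Not invertible}

The MA(q) characteristic polynomial is P(z) = 1 - 1.055z.
Invertibility requires all roots to lie outside the unit circle, i.e. |z| > 1 for every root.
This is linear in z: 1 + (-1.055) z = 0  =>  z = -1/(-1.055) = 0.947867,  |z| = 0.947867.
Moduli of all roots: 0.9479.
All moduli strictly greater than 1? No.
Verdict: Not invertible.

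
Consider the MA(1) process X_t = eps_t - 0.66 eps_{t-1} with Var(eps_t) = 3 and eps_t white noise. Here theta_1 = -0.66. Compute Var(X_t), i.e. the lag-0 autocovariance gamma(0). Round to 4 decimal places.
\gamma(0) = 4.3068

For an MA(q) process X_t = eps_t + sum_i theta_i eps_{t-i} with
Var(eps_t) = sigma^2, the variance is
  gamma(0) = sigma^2 * (1 + sum_i theta_i^2).
  sum_i theta_i^2 = (-0.66)^2 = 0.4356.
  gamma(0) = 3 * (1 + 0.4356) = 3 * 1.4356 = 4.3068.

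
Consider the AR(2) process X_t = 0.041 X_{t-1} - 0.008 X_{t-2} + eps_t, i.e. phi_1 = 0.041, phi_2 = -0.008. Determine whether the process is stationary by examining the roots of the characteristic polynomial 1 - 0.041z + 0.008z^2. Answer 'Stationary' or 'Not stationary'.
\text{Stationary}

The AR(p) characteristic polynomial is P(z) = 1 - 0.041z + 0.008z^2.
Stationarity requires all roots to lie outside the unit circle, i.e. |z| > 1 for every root.
Set 1 + (-0.041) z + (0.008) z^2 = 0, i.e. a z^2 + b z + c = 0 with a = 0.008, b = -0.041, c = 1.
Discriminant D = b^2 - 4ac = (-0.041)^2 - 4*(0.008)*1 = 0.001681 - (0.032) = -0.030319.
D < 0, so the roots are the complex-conjugate pair z = (-b +/- i sqrt(-D)) / (2a) = 2.5625 +/- 10.8827i.
For a conjugate pair |z|^2 = z * conj(z) = (product of roots) = c/a = 1/(0.008) = 125, so |z| = sqrt(125) = 11.1803 for both roots.
Moduli of all roots: 11.1803, 11.1803.
All moduli strictly greater than 1? Yes.
Verdict: Stationary.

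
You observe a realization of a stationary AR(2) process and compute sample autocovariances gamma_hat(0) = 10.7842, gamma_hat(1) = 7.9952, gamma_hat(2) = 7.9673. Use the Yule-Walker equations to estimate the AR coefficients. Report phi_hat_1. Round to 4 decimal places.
\hat\phi_{1} = 0.4300

The Yule-Walker equations for an AR(p) process read, in matrix form,
  Gamma_p phi = r_p,   with   (Gamma_p)_{ij} = gamma(|i - j|),
                       (r_p)_i = gamma(i),   i,j = 1..p.
Substitute the sample gammas (Toeplitz matrix and right-hand side of size 2):
  Gamma_p = [[10.7842, 7.9952], [7.9952, 10.7842]]
  r_p     = [7.9952, 7.9673]
Written out:
  10.7842 phi_1 + 7.9952 phi_2 = 7.9952
  7.9952 phi_1 + 10.7842 phi_2 = 7.9673
Solve by Cramer's rule:
  det = gamma(0)^2 - gamma(1)^2 = (10.7842)^2 - (7.9952)^2 = 116.29896964 - 63.92322304 = 52.3757466
  phi_hat_1 = [gamma(1) gamma(0) - gamma(1) gamma(2)] / det = [(7.9952)(10.7842) - (7.9952)(7.9673)] / 52.3757466 = 22.52167888 / 52.3757466 = 0.43
  phi_hat_2 = [gamma(0) gamma(2) - gamma(1)^2] / det = [(10.7842)(7.9673) - (7.9952)^2] / 52.3757466 = 21.99773362 / 52.3757466 = 0.42
So phi_hat = [0.4300, 0.4200].
Therefore phi_hat_1 = 0.4300.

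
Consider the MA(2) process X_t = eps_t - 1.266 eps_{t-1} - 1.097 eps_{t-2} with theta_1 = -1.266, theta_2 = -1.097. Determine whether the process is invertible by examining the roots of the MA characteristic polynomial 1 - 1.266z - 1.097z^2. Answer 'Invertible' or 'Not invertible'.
\text{Not invertible}

The MA(q) characteristic polynomial is P(z) = 1 - 1.266z - 1.097z^2.
Invertibility requires all roots to lie outside the unit circle, i.e. |z| > 1 for every root.
Set 1 + (-1.266) z + (-1.097) z^2 = 0, i.e. a z^2 + b z + c = 0 with a = -1.097, b = -1.266, c = 1.
Discriminant D = b^2 - 4ac = (-1.266)^2 - 4*(-1.097)*1 = 1.602756 - (-4.388) = 5.990756.
D >= 0, so the roots are real: z = (-b +/- sqrt(D)) / (2a) = (1.266 +/- 2.447602) / (-2.194).
  z_1 = (1.266 + 2.447602) / (-2.194) = -1.6926,   |z_1| = 1.6926.
  z_2 = (1.266 - 2.447602) / (-2.194) = 0.5386,   |z_2| = 0.5386.
Moduli of all roots: 1.6926, 0.5386.
All moduli strictly greater than 1? No.
Verdict: Not invertible.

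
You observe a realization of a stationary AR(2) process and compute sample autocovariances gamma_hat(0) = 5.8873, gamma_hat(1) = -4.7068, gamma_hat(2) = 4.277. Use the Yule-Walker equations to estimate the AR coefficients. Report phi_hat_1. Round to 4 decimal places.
\hat\phi_{1} = -0.6060

The Yule-Walker equations for an AR(p) process read, in matrix form,
  Gamma_p phi = r_p,   with   (Gamma_p)_{ij} = gamma(|i - j|),
                       (r_p)_i = gamma(i),   i,j = 1..p.
Substitute the sample gammas (Toeplitz matrix and right-hand side of size 2):
  Gamma_p = [[5.8873, -4.7068], [-4.7068, 5.8873]]
  r_p     = [-4.7068, 4.277]
Written out:
  5.8873 phi_1 - 4.7068 phi_2 = -4.7068
  -4.7068 phi_1 + 5.8873 phi_2 = 4.277
Solve by Cramer's rule:
  det = gamma(0)^2 - gamma(1)^2 = (5.8873)^2 - (-4.7068)^2 = 34.66030129 - 22.15396624 = 12.50633505
  phi_hat_1 = [gamma(1) gamma(0) - gamma(1) gamma(2)] / det = [(-4.7068)(5.8873) - (-4.7068)(4.277)] / 12.50633505 = -7.57936004 / 12.50633505 = -0.606
  phi_hat_2 = [gamma(0) gamma(2) - gamma(1)^2] / det = [(5.8873)(4.277) - (-4.7068)^2] / 12.50633505 = 3.02601586 / 12.50633505 = 0.242
So phi_hat = [-0.6060, 0.2420].
Therefore phi_hat_1 = -0.6060.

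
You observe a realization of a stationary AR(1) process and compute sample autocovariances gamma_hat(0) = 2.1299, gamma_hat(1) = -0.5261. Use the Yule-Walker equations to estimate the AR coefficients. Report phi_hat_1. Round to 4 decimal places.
\hat\phi_{1} = -0.2470

The Yule-Walker equations for an AR(p) process read, in matrix form,
  Gamma_p phi = r_p,   with   (Gamma_p)_{ij} = gamma(|i - j|),
                       (r_p)_i = gamma(i),   i,j = 1..p.
Substitute the sample gammas (Toeplitz matrix and right-hand side of size 1):
  Gamma_p = [[2.1299]]
  r_p     = [-0.5261]
With p = 1 this is the single equation gamma(0) phi_1 = gamma(1):
  phi_hat_1 = gamma(1) / gamma(0) = -0.5261 / 2.1299 = -0.2470.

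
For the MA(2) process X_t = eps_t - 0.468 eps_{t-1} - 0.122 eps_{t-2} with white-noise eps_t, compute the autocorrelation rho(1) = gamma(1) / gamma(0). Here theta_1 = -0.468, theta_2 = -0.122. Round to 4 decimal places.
\rho(1) = -0.3330

For an MA(q) process with theta_0 = 1, the autocovariance is
  gamma(k) = sigma^2 * sum_{i=0..q-k} theta_i * theta_{i+k},
and rho(k) = gamma(k) / gamma(0). Sigma^2 cancels.
  numerator   = (1)*(-0.468) + (-0.468)*(-0.122) = -0.410904.
  denominator = (1)^2 + (-0.468)^2 + (-0.122)^2 = 1.233908.
  rho(1) = -0.410904 / 1.233908 = -0.3330.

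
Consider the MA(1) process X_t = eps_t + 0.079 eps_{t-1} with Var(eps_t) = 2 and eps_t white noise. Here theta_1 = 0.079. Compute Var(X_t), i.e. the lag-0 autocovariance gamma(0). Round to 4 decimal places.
\gamma(0) = 2.0125

For an MA(q) process X_t = eps_t + sum_i theta_i eps_{t-i} with
Var(eps_t) = sigma^2, the variance is
  gamma(0) = sigma^2 * (1 + sum_i theta_i^2).
  sum_i theta_i^2 = (0.079)^2 = 0.006241.
  gamma(0) = 2 * (1 + 0.006241) = 2 * 1.006241 = 2.012482, which rounds to 2.0125.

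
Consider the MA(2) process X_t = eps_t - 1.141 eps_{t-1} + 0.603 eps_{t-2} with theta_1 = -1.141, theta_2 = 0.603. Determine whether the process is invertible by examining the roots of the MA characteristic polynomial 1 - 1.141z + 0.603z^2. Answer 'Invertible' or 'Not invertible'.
\text{Invertible}

The MA(q) characteristic polynomial is P(z) = 1 - 1.141z + 0.603z^2.
Invertibility requires all roots to lie outside the unit circle, i.e. |z| > 1 for every root.
Set 1 + (-1.141) z + (0.603) z^2 = 0, i.e. a z^2 + b z + c = 0 with a = 0.603, b = -1.141, c = 1.
Discriminant D = b^2 - 4ac = (-1.141)^2 - 4*(0.603)*1 = 1.301881 - (2.412) = -1.110119.
D < 0, so the roots are the complex-conjugate pair z = (-b +/- i sqrt(-D)) / (2a) = 0.9461 +/- 0.8736i.
For a conjugate pair |z|^2 = z * conj(z) = (product of roots) = c/a = 1/(0.603) = 1.658375, so |z| = sqrt(1.658375) = 1.2878 for both roots.
Moduli of all roots: 1.2878, 1.2878.
All moduli strictly greater than 1? Yes.
Verdict: Invertible.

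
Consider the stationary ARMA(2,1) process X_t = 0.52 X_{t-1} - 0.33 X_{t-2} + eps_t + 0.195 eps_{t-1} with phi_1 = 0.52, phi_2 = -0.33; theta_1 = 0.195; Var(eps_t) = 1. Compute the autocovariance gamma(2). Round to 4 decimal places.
\gamma(2) = -0.1236

Multiply the model equation by X_{t-k} and take expectations. With theta_0 = psi_0 = 1 and psi_j the MA(infinity) weights, this gives
  gamma(k) - sum_i phi_i gamma(k-i) = c_k,
  c_k = sigma^2 * sum_{j=k..q} theta_j psi_{j-k}   (c_k = 0 for k > q),
using gamma(-m) = gamma(m).
psi-weights needed (psi_j = theta_j + sum_i phi_i psi_{j-i}):
  psi_1 = theta_1 + phi_1 = 0.195 + (0.52) = 0.715
Right-hand sides:
  c_0 = sigma^2 (1 + theta_1 psi_1) = 1 * (1 + (0.195)(0.715)) = 1 * 1.139425 = 1.139425
  c_1 = sigma^2 theta_1 = 1 * (0.195) = 0.195
  c_2 = 0
Equations for k = 0, 1, 2 (AR order 2, c_2 = 0):
  (E0) gamma(0) = phi_1 gamma(1) + phi_2 gamma(2) + c_0
  (E1) gamma(1) = phi_1 gamma(0) + phi_2 gamma(1) + c_1
  (E2) gamma(2) = phi_1 gamma(1) + phi_2 gamma(0)
From (E1): gamma(1) = A gamma(0) + B with
  A = phi_1 / (1 - phi_2) = 0.52 / 1.33 = 0.390977,   B = c_1 / (1 - phi_2) = 0.195 / 1.33 = 0.146617.
Insert (E2) into (E0): gamma(0) (1 - phi_2^2) = phi_1 (1 + phi_2) gamma(1) + c_0.
  phi_1 (1 + phi_2) = (0.52)(0.67) = 0.3484,   1 - phi_2^2 = 0.8911.
Replace gamma(1) by A gamma(0) + B and collect gamma(0):
  gamma(0) [0.8911 - (0.3484)(0.390977)] = (0.3484)(0.146617) + 1.139425
  gamma(0) * 0.754883 = 1.190506
  gamma(0) = 1.190506 / 0.754883 = 1.577073.
  gamma(1) = A gamma(0) + B = (0.390977)(1.577073) + (0.146617) = 0.763216.
  gamma(2) = phi_1 gamma(1) + phi_2 gamma(0) = (0.52)(0.763216) + (-0.33)(1.577073) = -0.123561.
Therefore gamma(2) = -0.1236 (to 4 decimal places).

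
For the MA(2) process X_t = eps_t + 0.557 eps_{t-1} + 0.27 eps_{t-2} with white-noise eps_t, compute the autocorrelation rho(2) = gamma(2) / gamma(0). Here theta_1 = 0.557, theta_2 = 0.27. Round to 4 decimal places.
\rho(2) = 0.1952

For an MA(q) process with theta_0 = 1, the autocovariance is
  gamma(k) = sigma^2 * sum_{i=0..q-k} theta_i * theta_{i+k},
and rho(k) = gamma(k) / gamma(0). Sigma^2 cancels.
  numerator   = (1)*(0.27) = 0.27.
  denominator = (1)^2 + (0.557)^2 + (0.27)^2 = 1.383149.
  rho(2) = 0.27 / 1.383149 = 0.1952.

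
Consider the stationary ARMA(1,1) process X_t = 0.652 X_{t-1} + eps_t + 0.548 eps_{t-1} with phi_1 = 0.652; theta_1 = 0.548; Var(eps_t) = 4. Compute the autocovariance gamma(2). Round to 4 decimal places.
\gamma(2) = 7.3888

Multiply the model equation by X_{t-k} and take expectations. With theta_0 = psi_0 = 1 and psi_j the MA(infinity) weights, this gives
  gamma(k) - sum_i phi_i gamma(k-i) = c_k,
  c_k = sigma^2 * sum_{j=k..q} theta_j psi_{j-k}   (c_k = 0 for k > q),
using gamma(-m) = gamma(m).
psi-weights needed (psi_j = theta_j + sum_i phi_i psi_{j-i}):
  psi_1 = theta_1 + phi_1 = 0.548 + (0.652) = 1.2
Right-hand sides:
  c_0 = sigma^2 (1 + theta_1 psi_1) = 4 * (1 + (0.548)(1.2)) = 4 * 1.6576 = 6.6304
  c_1 = sigma^2 theta_1 = 4 * (0.548) = 2.192
  c_2 = 0
Equations for k = 0 and k = 1 (AR order 1):
  gamma(0) = phi_1 gamma(1) + c_0
  gamma(1) = phi_1 gamma(0) + c_1
Substituting the second into the first: gamma(0) (1 - phi_1^2) = c_0 + phi_1 c_1, so
  gamma(0) = (c_0 + phi_1 c_1) / (1 - phi_1^2) = (6.6304 + (0.652)(2.192)) / (1 - (0.652)^2) = 8.059584 / 0.574896 = 14.019203.
  gamma(1) = phi_1 gamma(0) + c_1 = (0.652)(14.019203) + (2.192) = 11.332521.
For k = 2 (> q): gamma(2) = phi_1 gamma(1) = (0.652)(11.332521) = 7.388803.
Therefore gamma(2) = 7.3888 (to 4 decimal places).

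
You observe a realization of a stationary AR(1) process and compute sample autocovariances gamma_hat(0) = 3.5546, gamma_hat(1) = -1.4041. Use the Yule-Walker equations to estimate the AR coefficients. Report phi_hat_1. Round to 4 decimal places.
\hat\phi_{1} = -0.3950

The Yule-Walker equations for an AR(p) process read, in matrix form,
  Gamma_p phi = r_p,   with   (Gamma_p)_{ij} = gamma(|i - j|),
                       (r_p)_i = gamma(i),   i,j = 1..p.
Substitute the sample gammas (Toeplitz matrix and right-hand side of size 1):
  Gamma_p = [[3.5546]]
  r_p     = [-1.4041]
With p = 1 this is the single equation gamma(0) phi_1 = gamma(1):
  phi_hat_1 = gamma(1) / gamma(0) = -1.4041 / 3.5546 = -0.3950.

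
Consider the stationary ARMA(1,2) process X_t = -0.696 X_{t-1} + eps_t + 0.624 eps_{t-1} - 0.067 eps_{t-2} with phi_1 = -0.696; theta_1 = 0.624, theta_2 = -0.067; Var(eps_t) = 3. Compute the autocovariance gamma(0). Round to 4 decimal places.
\gamma(0) = 3.0172

Multiply the model equation by X_{t-k} and take expectations. With theta_0 = psi_0 = 1 and psi_j the MA(infinity) weights, this gives
  gamma(k) - sum_i phi_i gamma(k-i) = c_k,
  c_k = sigma^2 * sum_{j=k..q} theta_j psi_{j-k}   (c_k = 0 for k > q),
using gamma(-m) = gamma(m).
psi-weights needed (psi_j = theta_j + sum_i phi_i psi_{j-i}):
  psi_1 = theta_1 + phi_1 = 0.624 + (-0.696) = -0.072
  psi_2 = theta_2 + phi_1 psi_1 = -0.067 + (-0.696)(-0.072) = -0.016888
Right-hand sides:
  c_0 = sigma^2 (1 + theta_1 psi_1 + theta_2 psi_2) = 3 * (1 + (0.624)(-0.072) + (-0.067)(-0.016888)) = 3 * 0.956203 = 2.86861
  c_1 = sigma^2 (theta_1 + theta_2 psi_1) = 3 * (0.624 + (-0.067)(-0.072)) = 1.886472
  c_2 = sigma^2 theta_2 = 3 * (-0.067) = -0.201
Equations for k = 0 and k = 1 (AR order 1):
  gamma(0) = phi_1 gamma(1) + c_0
  gamma(1) = phi_1 gamma(0) + c_1
Substituting the second into the first: gamma(0) (1 - phi_1^2) = c_0 + phi_1 c_1, so
  gamma(0) = (c_0 + phi_1 c_1) / (1 - phi_1^2) = (2.86861 + (-0.696)(1.886472)) / (1 - (-0.696)^2) = 1.555626 / 0.515584 = 3.017212.
Therefore gamma(0) = 3.0172 (to 4 decimal places).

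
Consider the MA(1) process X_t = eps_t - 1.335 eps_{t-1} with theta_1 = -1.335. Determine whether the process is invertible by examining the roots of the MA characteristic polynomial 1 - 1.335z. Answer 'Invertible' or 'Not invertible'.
\text{Not invertible}

The MA(q) characteristic polynomial is P(z) = 1 - 1.335z.
Invertibility requires all roots to lie outside the unit circle, i.e. |z| > 1 for every root.
This is linear in z: 1 + (-1.335) z = 0  =>  z = -1/(-1.335) = 0.749064,  |z| = 0.749064.
Moduli of all roots: 0.7491.
All moduli strictly greater than 1? No.
Verdict: Not invertible.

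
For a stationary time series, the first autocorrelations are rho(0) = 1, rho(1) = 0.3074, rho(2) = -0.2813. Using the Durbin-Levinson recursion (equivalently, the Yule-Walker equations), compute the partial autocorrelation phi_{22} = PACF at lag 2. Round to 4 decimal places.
\phi_{22} = -0.4150

The PACF at lag k is phi_{kk}, the last component of the solution
to the Yule-Walker system G_k phi = r_k where
  (G_k)_{ij} = rho(|i - j|), (r_k)_i = rho(i), i,j = 1..k.
Equivalently, Durbin-Levinson gives phi_{kk} iteratively:
  phi_{11} = rho(1)
  phi_{kk} = [rho(k) - sum_{j=1..k-1} phi_{k-1,j} rho(k-j)]
            / [1 - sum_{j=1..k-1} phi_{k-1,j} rho(j)],
  phi_{k,j} = phi_{k-1,j} - phi_{kk} phi_{k-1,k-j},  j = 1..k-1.
Step k = 1:
  phi_11 = rho(1) = 0.3074.
Step k = 2:
  phi_22 = [rho(2) - phi_11 rho(1)] / [1 - phi_11 rho(1)] = [-0.2813 - (0.3074)(0.3074)] / [1 - (0.3074)(0.3074)]
         = -0.37579476 / 0.90550524 = -0.415.
Therefore phi_{22} = -0.4150.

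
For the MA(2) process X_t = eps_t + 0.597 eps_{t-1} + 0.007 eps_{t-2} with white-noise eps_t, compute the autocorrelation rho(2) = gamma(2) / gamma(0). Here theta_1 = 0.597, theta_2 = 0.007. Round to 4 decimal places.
\rho(2) = 0.0052

For an MA(q) process with theta_0 = 1, the autocovariance is
  gamma(k) = sigma^2 * sum_{i=0..q-k} theta_i * theta_{i+k},
and rho(k) = gamma(k) / gamma(0). Sigma^2 cancels.
  numerator   = (1)*(0.007) = 0.007.
  denominator = (1)^2 + (0.597)^2 + (0.007)^2 = 1.356458.
  rho(2) = 0.007 / 1.356458 = 0.0052.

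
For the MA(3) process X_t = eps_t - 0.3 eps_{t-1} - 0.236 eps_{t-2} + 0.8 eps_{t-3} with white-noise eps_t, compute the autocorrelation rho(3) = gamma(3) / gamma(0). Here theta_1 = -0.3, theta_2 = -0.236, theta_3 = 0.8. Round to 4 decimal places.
\rho(3) = 0.4480

For an MA(q) process with theta_0 = 1, the autocovariance is
  gamma(k) = sigma^2 * sum_{i=0..q-k} theta_i * theta_{i+k},
and rho(k) = gamma(k) / gamma(0). Sigma^2 cancels.
  numerator   = (1)*(0.8) = 0.8.
  denominator = (1)^2 + (-0.3)^2 + (-0.236)^2 + (0.8)^2 = 1.785696.
  rho(3) = 0.8 / 1.785696 = 0.4480.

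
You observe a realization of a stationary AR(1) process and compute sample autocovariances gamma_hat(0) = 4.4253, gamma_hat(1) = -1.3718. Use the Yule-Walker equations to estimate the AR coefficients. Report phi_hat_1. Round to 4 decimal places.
\hat\phi_{1} = -0.3100

The Yule-Walker equations for an AR(p) process read, in matrix form,
  Gamma_p phi = r_p,   with   (Gamma_p)_{ij} = gamma(|i - j|),
                       (r_p)_i = gamma(i),   i,j = 1..p.
Substitute the sample gammas (Toeplitz matrix and right-hand side of size 1):
  Gamma_p = [[4.4253]]
  r_p     = [-1.3718]
With p = 1 this is the single equation gamma(0) phi_1 = gamma(1):
  phi_hat_1 = gamma(1) / gamma(0) = -1.3718 / 4.4253 = -0.3100.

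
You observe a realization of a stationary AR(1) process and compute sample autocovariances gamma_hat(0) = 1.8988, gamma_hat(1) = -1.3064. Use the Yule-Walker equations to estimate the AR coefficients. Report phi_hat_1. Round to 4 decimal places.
\hat\phi_{1} = -0.6880

The Yule-Walker equations for an AR(p) process read, in matrix form,
  Gamma_p phi = r_p,   with   (Gamma_p)_{ij} = gamma(|i - j|),
                       (r_p)_i = gamma(i),   i,j = 1..p.
Substitute the sample gammas (Toeplitz matrix and right-hand side of size 1):
  Gamma_p = [[1.8988]]
  r_p     = [-1.3064]
With p = 1 this is the single equation gamma(0) phi_1 = gamma(1):
  phi_hat_1 = gamma(1) / gamma(0) = -1.3064 / 1.8988 = -0.6880.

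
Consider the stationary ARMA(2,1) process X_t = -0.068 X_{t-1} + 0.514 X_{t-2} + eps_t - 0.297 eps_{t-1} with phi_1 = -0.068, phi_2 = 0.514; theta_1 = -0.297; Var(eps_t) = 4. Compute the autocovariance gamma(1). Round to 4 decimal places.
\gamma(1) = -3.3532

Multiply the model equation by X_{t-k} and take expectations. With theta_0 = psi_0 = 1 and psi_j the MA(infinity) weights, this gives
  gamma(k) - sum_i phi_i gamma(k-i) = c_k,
  c_k = sigma^2 * sum_{j=k..q} theta_j psi_{j-k}   (c_k = 0 for k > q),
using gamma(-m) = gamma(m).
psi-weights needed (psi_j = theta_j + sum_i phi_i psi_{j-i}):
  psi_1 = theta_1 + phi_1 = -0.297 + (-0.068) = -0.365
Right-hand sides:
  c_0 = sigma^2 (1 + theta_1 psi_1) = 4 * (1 + (-0.297)(-0.365)) = 4 * 1.108405 = 4.43362
  c_1 = sigma^2 theta_1 = 4 * (-0.297) = -1.188
  c_2 = 0
Equations for k = 0, 1, 2 (AR order 2, c_2 = 0):
  (E0) gamma(0) = phi_1 gamma(1) + phi_2 gamma(2) + c_0
  (E1) gamma(1) = phi_1 gamma(0) + phi_2 gamma(1) + c_1
  (E2) gamma(2) = phi_1 gamma(1) + phi_2 gamma(0)
From (E1): gamma(1) = A gamma(0) + B with
  A = phi_1 / (1 - phi_2) = -0.068 / 0.486 = -0.139918,   B = c_1 / (1 - phi_2) = -1.188 / 0.486 = -2.444444.
Insert (E2) into (E0): gamma(0) (1 - phi_2^2) = phi_1 (1 + phi_2) gamma(1) + c_0.
  phi_1 (1 + phi_2) = (-0.068)(1.514) = -0.102952,   1 - phi_2^2 = 0.735804.
Replace gamma(1) by A gamma(0) + B and collect gamma(0):
  gamma(0) [0.735804 - (-0.102952)(-0.139918)] = (-0.102952)(-2.444444) + 4.43362
  gamma(0) * 0.721399 = 4.68528
  gamma(0) = 4.68528 / 0.721399 = 6.494713.
  gamma(1) = A gamma(0) + B = (-0.139918)(6.494713) + (-2.444444) = -3.35317.
Therefore gamma(1) = -3.3532 (to 4 decimal places).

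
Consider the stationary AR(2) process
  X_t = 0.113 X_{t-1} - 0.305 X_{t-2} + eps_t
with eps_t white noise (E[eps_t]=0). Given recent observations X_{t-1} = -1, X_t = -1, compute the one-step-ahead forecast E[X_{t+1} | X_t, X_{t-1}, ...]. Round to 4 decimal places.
E[X_{t+1} \mid \mathcal F_t] = 0.1920

For an AR(p) model X_t = c + sum_i phi_i X_{t-i} + eps_t, the
one-step-ahead conditional mean is
  E[X_{t+1} | X_t, ...] = c + sum_i phi_i X_{t+1-i}.
Substitute known values:
  E[X_{t+1} | ...] = (0.113) * (-1) + (-0.305) * (-1)
                   = 0.1920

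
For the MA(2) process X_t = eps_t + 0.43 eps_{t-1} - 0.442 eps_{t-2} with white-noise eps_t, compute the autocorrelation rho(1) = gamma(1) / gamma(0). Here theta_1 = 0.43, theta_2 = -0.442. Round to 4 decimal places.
\rho(1) = 0.1738

For an MA(q) process with theta_0 = 1, the autocovariance is
  gamma(k) = sigma^2 * sum_{i=0..q-k} theta_i * theta_{i+k},
and rho(k) = gamma(k) / gamma(0). Sigma^2 cancels.
  numerator   = (1)*(0.43) + (0.43)*(-0.442) = 0.23994.
  denominator = (1)^2 + (0.43)^2 + (-0.442)^2 = 1.380264.
  rho(1) = 0.23994 / 1.380264 = 0.1738.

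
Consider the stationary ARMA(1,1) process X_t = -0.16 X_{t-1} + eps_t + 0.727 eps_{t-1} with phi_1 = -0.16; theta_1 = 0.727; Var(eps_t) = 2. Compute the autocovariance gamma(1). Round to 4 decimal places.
\gamma(1) = 1.0284

Multiply the model equation by X_{t-k} and take expectations. With theta_0 = psi_0 = 1 and psi_j the MA(infinity) weights, this gives
  gamma(k) - sum_i phi_i gamma(k-i) = c_k,
  c_k = sigma^2 * sum_{j=k..q} theta_j psi_{j-k}   (c_k = 0 for k > q),
using gamma(-m) = gamma(m).
psi-weights needed (psi_j = theta_j + sum_i phi_i psi_{j-i}):
  psi_1 = theta_1 + phi_1 = 0.727 + (-0.16) = 0.567
Right-hand sides:
  c_0 = sigma^2 (1 + theta_1 psi_1) = 2 * (1 + (0.727)(0.567)) = 2 * 1.412209 = 2.824418
  c_1 = sigma^2 theta_1 = 2 * (0.727) = 1.454
  c_2 = 0
Equations for k = 0 and k = 1 (AR order 1):
  gamma(0) = phi_1 gamma(1) + c_0
  gamma(1) = phi_1 gamma(0) + c_1
Substituting the second into the first: gamma(0) (1 - phi_1^2) = c_0 + phi_1 c_1, so
  gamma(0) = (c_0 + phi_1 c_1) / (1 - phi_1^2) = (2.824418 + (-0.16)(1.454)) / (1 - (-0.16)^2) = 2.591778 / 0.9744 = 2.659871.
  gamma(1) = phi_1 gamma(0) + c_1 = (-0.16)(2.659871) + (1.454) = 1.028421.
Therefore gamma(1) = 1.0284 (to 4 decimal places).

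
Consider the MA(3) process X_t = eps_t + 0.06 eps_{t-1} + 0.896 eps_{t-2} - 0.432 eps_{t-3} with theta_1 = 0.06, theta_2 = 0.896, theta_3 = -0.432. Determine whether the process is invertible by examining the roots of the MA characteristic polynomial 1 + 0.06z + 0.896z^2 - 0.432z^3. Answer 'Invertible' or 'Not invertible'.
\text{Not invertible}

The MA(q) characteristic polynomial is P(z) = 1 + 0.06z + 0.896z^2 - 0.432z^3.
Invertibility requires all roots to lie outside the unit circle, i.e. |z| > 1 for every root.
Degree 3: look for a simple real root z0 first, then factor out (1 - z/z0) and solve the remaining quadratic.
Testing z0 = 2.5: P(2.5) = 1 + (0.06)(2.5) + (0.896)(2.5)^2 + (-0.432)(2.5)^3
  = 1 + (0.15) + (5.6) + (-6.75) = 0.  So z_0 = 2.5 is a root, |z_0| = 2.5.
Divide out the factor (1 - 0.4 z) = (1 - z/z0) (since 1/z0 = 0.4):
  P(z) = (1 - 0.4 z)(1 + (0.46) z + (1.08) z^2)
  [check: z-coef 0.46 - (0.4) = 0.06; z^2-coef 1.08 - (0.4)(0.46) = 0.896; z^3-coef -(0.4)(1.08) = -0.432.]
Remaining roots from the quadratic factor 1 + (0.46) z + (1.08) z^2:
  Set 1 + (0.46) z + (1.08) z^2 = 0, i.e. a z^2 + b z + c = 0 with a = 1.08, b = 0.46, c = 1.
  Discriminant D = b^2 - 4ac = (0.46)^2 - 4*(1.08)*1 = 0.2116 - (4.32) = -4.1084.
  D < 0, so the roots are the complex-conjugate pair z = (-b +/- i sqrt(-D)) / (2a) = -0.213 +/- 0.9384i.
  For a conjugate pair |z|^2 = z * conj(z) = (product of roots) = c/a = 1/(1.08) = 0.925926, so |z| = sqrt(0.925926) = 0.9623 for both roots.
Moduli of all roots: 2.5000, 0.9623, 0.9623.
All moduli strictly greater than 1? No.
Verdict: Not invertible.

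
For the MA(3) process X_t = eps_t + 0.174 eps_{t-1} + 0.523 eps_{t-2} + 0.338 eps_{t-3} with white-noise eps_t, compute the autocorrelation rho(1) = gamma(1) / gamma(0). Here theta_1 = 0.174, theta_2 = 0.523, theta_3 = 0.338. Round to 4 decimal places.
\rho(1) = 0.3115

For an MA(q) process with theta_0 = 1, the autocovariance is
  gamma(k) = sigma^2 * sum_{i=0..q-k} theta_i * theta_{i+k},
and rho(k) = gamma(k) / gamma(0). Sigma^2 cancels.
  numerator   = (1)*(0.174) + (0.174)*(0.523) + (0.523)*(0.338) = 0.441776.
  denominator = (1)^2 + (0.174)^2 + (0.523)^2 + (0.338)^2 = 1.418049.
  rho(1) = 0.441776 / 1.418049 = 0.3115.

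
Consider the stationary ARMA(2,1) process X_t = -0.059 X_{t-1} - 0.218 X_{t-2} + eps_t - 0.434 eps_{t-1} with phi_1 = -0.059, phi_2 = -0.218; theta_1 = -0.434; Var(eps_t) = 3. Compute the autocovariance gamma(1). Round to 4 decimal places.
\gamma(1) = -1.2571

Multiply the model equation by X_{t-k} and take expectations. With theta_0 = psi_0 = 1 and psi_j the MA(infinity) weights, this gives
  gamma(k) - sum_i phi_i gamma(k-i) = c_k,
  c_k = sigma^2 * sum_{j=k..q} theta_j psi_{j-k}   (c_k = 0 for k > q),
using gamma(-m) = gamma(m).
psi-weights needed (psi_j = theta_j + sum_i phi_i psi_{j-i}):
  psi_1 = theta_1 + phi_1 = -0.434 + (-0.059) = -0.493
Right-hand sides:
  c_0 = sigma^2 (1 + theta_1 psi_1) = 3 * (1 + (-0.434)(-0.493)) = 3 * 1.213962 = 3.641886
  c_1 = sigma^2 theta_1 = 3 * (-0.434) = -1.302
  c_2 = 0
Equations for k = 0, 1, 2 (AR order 2, c_2 = 0):
  (E0) gamma(0) = phi_1 gamma(1) + phi_2 gamma(2) + c_0
  (E1) gamma(1) = phi_1 gamma(0) + phi_2 gamma(1) + c_1
  (E2) gamma(2) = phi_1 gamma(1) + phi_2 gamma(0)
From (E1): gamma(1) = A gamma(0) + B with
  A = phi_1 / (1 - phi_2) = -0.059 / 1.218 = -0.04844,   B = c_1 / (1 - phi_2) = -1.302 / 1.218 = -1.068966.
Insert (E2) into (E0): gamma(0) (1 - phi_2^2) = phi_1 (1 + phi_2) gamma(1) + c_0.
  phi_1 (1 + phi_2) = (-0.059)(0.782) = -0.046138,   1 - phi_2^2 = 0.952476.
Replace gamma(1) by A gamma(0) + B and collect gamma(0):
  gamma(0) [0.952476 - (-0.046138)(-0.04844)] = (-0.046138)(-1.068966) + 3.641886
  gamma(0) * 0.950241 = 3.691206
  gamma(0) = 3.691206 / 0.950241 = 3.884494.
  gamma(1) = A gamma(0) + B = (-0.04844)(3.884494) + (-1.068966) = -1.257131.
Therefore gamma(1) = -1.2571 (to 4 decimal places).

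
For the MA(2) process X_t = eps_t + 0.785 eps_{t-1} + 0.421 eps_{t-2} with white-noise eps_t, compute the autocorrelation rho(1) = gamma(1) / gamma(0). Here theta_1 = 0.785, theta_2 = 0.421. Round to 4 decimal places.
\rho(1) = 0.6220

For an MA(q) process with theta_0 = 1, the autocovariance is
  gamma(k) = sigma^2 * sum_{i=0..q-k} theta_i * theta_{i+k},
and rho(k) = gamma(k) / gamma(0). Sigma^2 cancels.
  numerator   = (1)*(0.785) + (0.785)*(0.421) = 1.115485.
  denominator = (1)^2 + (0.785)^2 + (0.421)^2 = 1.793466.
  rho(1) = 1.115485 / 1.793466 = 0.6220.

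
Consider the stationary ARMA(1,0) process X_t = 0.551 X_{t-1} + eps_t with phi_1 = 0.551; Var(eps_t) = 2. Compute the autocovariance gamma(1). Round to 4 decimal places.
\gamma(1) = 1.5824

Multiply the model equation by X_{t-k} and take expectations. With theta_0 = psi_0 = 1 and psi_j the MA(infinity) weights, this gives
  gamma(k) - sum_i phi_i gamma(k-i) = c_k,
  c_k = sigma^2 * sum_{j=k..q} theta_j psi_{j-k}   (c_k = 0 for k > q),
using gamma(-m) = gamma(m).
Pure AR (q = 0): c_0 = sigma^2 = 2, c_k = 0 for k >= 1.
Equations for k = 0 and k = 1 (AR order 1):
  gamma(0) = phi_1 gamma(1) + c_0
  gamma(1) = phi_1 gamma(0) + c_1
Substituting the second into the first: gamma(0) (1 - phi_1^2) = c_0 + phi_1 c_1, so
  gamma(0) = c_0 / (1 - phi_1^2) = 2 / (1 - (0.551)^2) = 2 / 0.696399 = 2.871917.
  gamma(1) = phi_1 gamma(0) = (0.551)(2.871917) = 1.582426.
Therefore gamma(1) = 1.5824 (to 4 decimal places).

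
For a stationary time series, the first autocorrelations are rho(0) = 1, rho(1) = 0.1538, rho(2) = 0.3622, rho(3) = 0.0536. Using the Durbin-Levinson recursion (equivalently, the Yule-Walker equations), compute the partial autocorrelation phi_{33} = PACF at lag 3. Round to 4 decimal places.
\phi_{33} = -0.0421

The PACF at lag k is phi_{kk}, the last component of the solution
to the Yule-Walker system G_k phi = r_k where
  (G_k)_{ij} = rho(|i - j|), (r_k)_i = rho(i), i,j = 1..k.
Equivalently, Durbin-Levinson gives phi_{kk} iteratively:
  phi_{11} = rho(1)
  phi_{kk} = [rho(k) - sum_{j=1..k-1} phi_{k-1,j} rho(k-j)]
            / [1 - sum_{j=1..k-1} phi_{k-1,j} rho(j)],
  phi_{k,j} = phi_{k-1,j} - phi_{kk} phi_{k-1,k-j},  j = 1..k-1.
Step k = 1:
  phi_11 = rho(1) = 0.1538.
Step k = 2:
  phi_22 = [rho(2) - phi_11 rho(1)] / [1 - phi_11 rho(1)] = [0.3622 - (0.1538)(0.1538)] / [1 - (0.1538)(0.1538)]
         = 0.33854556 / 0.97634556 = 0.346748.
  Update: phi_21 = phi_11 - phi_22 phi_11 = 0.1538 - (0.346748)(0.1538) = 0.10047.
Step k = 3:
  phi_33 = [rho(3) - phi_21 rho(2) - phi_22 rho(1)] / [1 - phi_21 rho(1) - phi_22 rho(2)]
    numerator   = 0.0536 - (0.10047)(0.3622) - (0.346748)(0.1538) = -0.0361201
    denominator = 1 - (0.10047)(0.1538) - (0.346748)(0.3622) = 0.85895567
  phi_33 = -0.0361201 / 0.85895567 = -0.0421.
Therefore phi_{33} = -0.0421.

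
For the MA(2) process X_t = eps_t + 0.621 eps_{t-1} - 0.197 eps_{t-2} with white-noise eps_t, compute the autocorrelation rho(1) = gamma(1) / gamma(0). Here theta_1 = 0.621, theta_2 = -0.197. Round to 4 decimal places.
\rho(1) = 0.3501

For an MA(q) process with theta_0 = 1, the autocovariance is
  gamma(k) = sigma^2 * sum_{i=0..q-k} theta_i * theta_{i+k},
and rho(k) = gamma(k) / gamma(0). Sigma^2 cancels.
  numerator   = (1)*(0.621) + (0.621)*(-0.197) = 0.498663.
  denominator = (1)^2 + (0.621)^2 + (-0.197)^2 = 1.42445.
  rho(1) = 0.498663 / 1.42445 = 0.3501.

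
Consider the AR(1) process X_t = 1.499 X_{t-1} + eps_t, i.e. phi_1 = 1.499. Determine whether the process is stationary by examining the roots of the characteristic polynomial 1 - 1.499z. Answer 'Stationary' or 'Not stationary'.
\text{Not stationary}

The AR(p) characteristic polynomial is P(z) = 1 - 1.499z.
Stationarity requires all roots to lie outside the unit circle, i.e. |z| > 1 for every root.
This is linear in z: 1 + (-1.499) z = 0  =>  z = -1/(-1.499) = 0.667111,  |z| = 0.667111.
Moduli of all roots: 0.6671.
All moduli strictly greater than 1? No.
Verdict: Not stationary.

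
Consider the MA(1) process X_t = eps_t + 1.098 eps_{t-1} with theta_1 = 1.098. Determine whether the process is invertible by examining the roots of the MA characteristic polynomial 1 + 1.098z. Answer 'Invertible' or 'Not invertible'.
\text{Not invertible}

The MA(q) characteristic polynomial is P(z) = 1 + 1.098z.
Invertibility requires all roots to lie outside the unit circle, i.e. |z| > 1 for every root.
This is linear in z: 1 + (1.098) z = 0  =>  z = -1/(1.098) = -0.910747,  |z| = 0.910747.
Moduli of all roots: 0.9107.
All moduli strictly greater than 1? No.
Verdict: Not invertible.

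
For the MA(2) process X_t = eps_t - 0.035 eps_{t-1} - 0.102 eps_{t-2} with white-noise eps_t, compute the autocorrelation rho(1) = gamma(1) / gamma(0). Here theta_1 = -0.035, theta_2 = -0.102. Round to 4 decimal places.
\rho(1) = -0.0311

For an MA(q) process with theta_0 = 1, the autocovariance is
  gamma(k) = sigma^2 * sum_{i=0..q-k} theta_i * theta_{i+k},
and rho(k) = gamma(k) / gamma(0). Sigma^2 cancels.
  numerator   = (1)*(-0.035) + (-0.035)*(-0.102) = -0.03143.
  denominator = (1)^2 + (-0.035)^2 + (-0.102)^2 = 1.011629.
  rho(1) = -0.03143 / 1.011629 = -0.0311.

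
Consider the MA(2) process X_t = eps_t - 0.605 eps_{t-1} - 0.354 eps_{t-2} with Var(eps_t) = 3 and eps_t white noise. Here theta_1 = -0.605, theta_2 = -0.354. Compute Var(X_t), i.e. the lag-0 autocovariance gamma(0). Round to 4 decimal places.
\gamma(0) = 4.4740

For an MA(q) process X_t = eps_t + sum_i theta_i eps_{t-i} with
Var(eps_t) = sigma^2, the variance is
  gamma(0) = sigma^2 * (1 + sum_i theta_i^2).
  sum_i theta_i^2 = (-0.605)^2 + (-0.354)^2 = 0.366025 + 0.125316 = 0.491341.
  gamma(0) = 3 * (1 + 0.491341) = 3 * 1.491341 = 4.474023, which rounds to 4.4740.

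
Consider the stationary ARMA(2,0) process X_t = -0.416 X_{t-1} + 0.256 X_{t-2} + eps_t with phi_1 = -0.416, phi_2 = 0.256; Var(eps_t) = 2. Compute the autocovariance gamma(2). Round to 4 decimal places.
\gamma(2) = 1.5214

Multiply the model equation by X_{t-k} and take expectations. With theta_0 = psi_0 = 1 and psi_j the MA(infinity) weights, this gives
  gamma(k) - sum_i phi_i gamma(k-i) = c_k,
  c_k = sigma^2 * sum_{j=k..q} theta_j psi_{j-k}   (c_k = 0 for k > q),
using gamma(-m) = gamma(m).
Pure AR (q = 0): c_0 = sigma^2 = 2, c_k = 0 for k >= 1.
Equations for k = 0, 1, 2 (AR order 2, c_2 = 0):
  (E0) gamma(0) = phi_1 gamma(1) + phi_2 gamma(2) + c_0
  (E1) gamma(1) = phi_1 gamma(0) + phi_2 gamma(1) + c_1
  (E2) gamma(2) = phi_1 gamma(1) + phi_2 gamma(0)
From (E1): gamma(1) = A gamma(0) + B with
  A = phi_1 / (1 - phi_2) = -0.416 / 0.744 = -0.55914,   B = c_1 / (1 - phi_2) = 0 / 0.744 = 0.
Insert (E2) into (E0): gamma(0) (1 - phi_2^2) = phi_1 (1 + phi_2) gamma(1) + c_0.
  phi_1 (1 + phi_2) = (-0.416)(1.256) = -0.522496,   1 - phi_2^2 = 0.934464.
Replace gamma(1) by A gamma(0) + B and collect gamma(0):
  gamma(0) [0.934464 - (-0.522496)(-0.55914)] = c_0 = 2
  gamma(0) * 0.642316 = 2
  gamma(0) = 2 / 0.642316 = 3.113734.
  gamma(1) = A gamma(0) = (-0.55914)(3.113734) = -1.741012.
  gamma(2) = phi_1 gamma(1) + phi_2 gamma(0) = (-0.416)(-1.741012) + (0.256)(3.113734) = 1.521377.
Therefore gamma(2) = 1.5214 (to 4 decimal places).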